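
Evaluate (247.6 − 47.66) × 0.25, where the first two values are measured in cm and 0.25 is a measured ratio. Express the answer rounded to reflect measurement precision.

50. cm

247.6 cm − 47.66 cm = 199.94 cm; the difference is limited to 1 decimal place (4 s.f.).
Carrying full precision, 199.94 × 0.25 = 49.985 cm; 0.25 has 2 s.f., so the result keeps min(4, 2) = 2 s.f.
Rounded to 2 significant figures: 50. cm.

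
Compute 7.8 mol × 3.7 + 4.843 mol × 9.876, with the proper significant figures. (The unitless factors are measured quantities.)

77 mol

7.8 × 3.7 = 28.86 → 29 mol (2 s.f., last digit at the 10^0 place).
4.843 × 9.876 = 47.829468 → 47.83 mol (4 s.f., last digit at the 10^-2 place).
Sum: 76.689468 mol; keep the coarser place, 10^0.
Result: 77 mol.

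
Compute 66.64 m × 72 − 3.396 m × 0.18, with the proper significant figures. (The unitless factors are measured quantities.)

66.64 × 72 = 4798.08 → 4.8 × 10³ m (2 s.f., last digit at the 10^2 place).
3.396 × 0.18 = 0.61128 → 0.61 m (2 s.f., last digit at the 10^-2 place).
Difference: 4797.46872 m; keep the coarser place, 10^2.
Result: 4.8 × 10³ m.

4.8 × 10³ m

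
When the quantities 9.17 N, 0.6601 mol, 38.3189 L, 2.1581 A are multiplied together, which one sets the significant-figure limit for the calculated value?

9.17 N

9.17 N → 3 s.f.; 0.6601 mol → 4 s.f.; 38.3189 L → 6 s.f.; 2.1581 A → 5 s.f.
The fewest is 3 significant figures, from 9.17 N.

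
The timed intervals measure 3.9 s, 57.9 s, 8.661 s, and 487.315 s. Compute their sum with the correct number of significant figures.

3.9 s + 57.9 s + 8.661 s + 487.315 s = 557.776 s.
Addition/subtraction keeps the fewest decimal places: 3.9 → 1 decimal place, 57.9 → 1 decimal place, 8.661 → 3 decimal places, 487.315 → 3 decimal places; limit is 1.
Rounded to 1 decimal place: 557.8 s.

557.8 s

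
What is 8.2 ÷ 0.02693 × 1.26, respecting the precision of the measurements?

8.2 ÷ 0.02693 × 1.26 = 383.661344226…
Multiplication/division keeps the fewest significant figures: 8.2 → 2 s.f., 0.02693 → 4 s.f., 1.26 → 3 s.f.; limit is 2.
Rounded to 2 significant figures: 3.8 × 10^2.

3.8 × 10^2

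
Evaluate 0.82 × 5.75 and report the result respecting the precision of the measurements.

0.82 × 5.75 = 4.715
Multiplication/division keeps the fewest significant figures: 0.82 → 2 s.f., 5.75 → 3 s.f.; limit is 2.
Rounded to 2 significant figures: 4.7.

4.7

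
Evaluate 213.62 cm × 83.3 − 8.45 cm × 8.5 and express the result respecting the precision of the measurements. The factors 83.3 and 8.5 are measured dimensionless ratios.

213.62 × 83.3 = 17794.546 → 1.78 × 10^4 cm (3 s.f., last digit at the 10^2 place).
8.45 × 8.5 = 71.825 → 72 cm (2 s.f., last digit at the 10^0 place).
Difference: 17722.721 cm; keep the coarser place, 10^2.
Result: 1.77 × 10^4 cm.

1.77 × 10^4 cm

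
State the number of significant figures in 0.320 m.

3

0.320: leading zeros are not significant; trailing zeros after a decimal point are significant.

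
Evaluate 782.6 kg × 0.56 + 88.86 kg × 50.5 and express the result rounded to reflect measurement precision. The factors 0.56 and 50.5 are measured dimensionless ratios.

4.93 × 10³ kg

782.6 × 0.56 = 438.256 → 4.4 × 10² kg (2 s.f., last digit at the 10^1 place).
88.86 × 50.5 = 4487.43 → 4.49 × 10³ kg (3 s.f., last digit at the 10^1 place).
Sum: 4925.686 kg; keep the coarser place, 10^1.
Result: 4.93 × 10³ kg.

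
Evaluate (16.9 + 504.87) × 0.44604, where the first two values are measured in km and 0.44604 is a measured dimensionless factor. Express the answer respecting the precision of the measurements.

232.7 km

16.9 km + 504.87 km = 521.77 km; the sum is limited to 1 decimal place (4 s.f.).
Carrying full precision, 521.77 × 0.44604 = 232.7302908 km; 0.44604 has 5 s.f., so the result keeps min(4, 5) = 4 s.f.
Rounded to 4 significant figures: 232.7 km.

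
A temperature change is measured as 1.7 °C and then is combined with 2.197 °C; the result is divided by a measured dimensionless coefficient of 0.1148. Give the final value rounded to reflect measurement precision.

1.7 °C + 2.197 °C = 3.897 °C; the sum is limited to 1 decimal place (2 s.f.).
Carrying full precision, 3.897 ÷ 0.1148 = 33.9459930314… °C; 0.1148 has 4 s.f., so the result keeps min(2, 4) = 2 s.f.
Rounded to 2 significant figures: 34 °C.

34 °C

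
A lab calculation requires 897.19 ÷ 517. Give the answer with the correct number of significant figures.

1.74

897.19 ÷ 517 = 1.73537717602…
Multiplication/division keeps the fewest significant figures: 897.19 → 5 s.f., 517 → 3 s.f.; limit is 3.
Rounded to 3 significant figures: 1.74.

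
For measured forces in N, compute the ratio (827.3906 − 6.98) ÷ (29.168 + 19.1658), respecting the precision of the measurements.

827.3906 − 6.98 = 820.4106, limited to 2 d.p. → 5 s.f.; 29.168 + 19.1658 = 48.3338, limited to 3 d.p. → 5 s.f.
Carrying full precision, 820.4106 ÷ 48.3338 = 16.9738485284…; keep min(5, 5) = 5 s.f.
Rounded to 5 significant figures: 16.974.

16.974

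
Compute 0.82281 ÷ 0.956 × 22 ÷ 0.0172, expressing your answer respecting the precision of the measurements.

1.1 × 10^3

0.82281 ÷ 0.956 × 22 ÷ 0.0172 = 1100.86966041…
Multiplication/division keeps the fewest significant figures: 0.82281 → 5 s.f., 0.956 → 3 s.f., 22 → 2 s.f., 0.0172 → 3 s.f.; limit is 2.
Rounded to 2 significant figures: 1.1 × 10^3.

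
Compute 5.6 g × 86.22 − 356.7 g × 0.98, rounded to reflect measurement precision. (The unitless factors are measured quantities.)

1.3 × 10² g

5.6 × 86.22 = 482.832 → 4.8 × 10² g (2 s.f., last digit at the 10^1 place).
356.7 × 0.98 = 349.566 → 3.5 × 10² g (2 s.f., last digit at the 10^1 place).
Difference: 133.266 g; keep the coarser place, 10^1.
Result: 1.3 × 10² g.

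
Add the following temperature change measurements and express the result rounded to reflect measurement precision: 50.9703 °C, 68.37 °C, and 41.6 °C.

50.9703 °C + 68.37 °C + 41.6 °C = 160.9403 °C.
Addition/subtraction keeps the fewest decimal places: 50.9703 → 4 decimal places, 68.37 → 2 decimal places, 41.6 → 1 decimal place; limit is 1.
Rounded to 1 decimal place: 160.9 °C.

160.9 °C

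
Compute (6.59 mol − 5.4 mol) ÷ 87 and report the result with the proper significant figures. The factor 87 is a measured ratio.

6.59 mol − 5.4 mol = 1.19 mol; the difference is limited to 1 decimal place (2 s.f.).
Carrying full precision, 1.19 ÷ 87 = 0.0136781609195… mol; 87 has 2 s.f., so the result keeps min(2, 2) = 2 s.f.
Rounded to 2 significant figures: 0.014 mol.

0.014 mol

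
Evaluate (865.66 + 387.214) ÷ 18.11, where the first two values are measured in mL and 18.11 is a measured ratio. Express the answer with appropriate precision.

69.18 mL

865.66 mL + 387.214 mL = 1252.874 mL; the sum is limited to 2 decimal places (6 s.f.).
Carrying full precision, 1252.874 ÷ 18.11 = 69.1813362783… mL; 18.11 has 4 s.f., so the result keeps min(6, 4) = 4 s.f.
Rounded to 4 significant figures: 69.18 mL.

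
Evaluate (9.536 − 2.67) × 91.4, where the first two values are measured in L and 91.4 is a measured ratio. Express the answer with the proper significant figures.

9.536 L − 2.67 L = 6.866 L; the difference is limited to 2 decimal places (3 s.f.).
Carrying full precision, 6.866 × 91.4 = 627.5524 L; 91.4 has 3 s.f., so the result keeps min(3, 3) = 3 s.f.
Rounded to 3 significant figures: 628 L.

628 L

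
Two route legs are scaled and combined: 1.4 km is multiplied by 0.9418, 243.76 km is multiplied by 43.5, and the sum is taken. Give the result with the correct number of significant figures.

1.06 × 10⁴ km

1.4 × 0.9418 = 1.31852 → 1.3 km (2 s.f., last digit at the 10^-1 place).
243.76 × 43.5 = 10603.56 → 1.06 × 10⁴ km (3 s.f., last digit at the 10^2 place).
Sum: 10604.87852 km; keep the coarser place, 10^2.
Result: 1.06 × 10⁴ km.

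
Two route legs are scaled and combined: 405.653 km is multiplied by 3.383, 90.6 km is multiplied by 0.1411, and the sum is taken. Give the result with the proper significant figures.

405.653 × 3.383 = 1372.324099 → 1372 km (4 s.f., last digit at the 10^0 place).
90.6 × 0.1411 = 12.78366 → 12.8 km (3 s.f., last digit at the 10^-1 place).
Sum: 1385.107759 km; keep the coarser place, 10^0.
Result: 1385 km.

1385 km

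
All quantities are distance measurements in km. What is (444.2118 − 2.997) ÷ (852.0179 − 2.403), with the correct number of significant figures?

444.2118 − 2.997 = 441.2148, limited to 3 d.p. → 6 s.f.; 852.0179 − 2.403 = 849.6149, limited to 3 d.p. → 6 s.f.
Carrying full precision, 441.2148 ÷ 849.6149 = 0.519311513958…; keep min(6, 6) = 6 s.f.
Rounded to 6 significant figures: 5.19312 × 10⁻¹.

5.19312 × 10⁻¹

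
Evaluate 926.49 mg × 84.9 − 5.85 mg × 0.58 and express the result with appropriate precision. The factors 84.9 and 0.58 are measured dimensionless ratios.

926.49 × 84.9 = 78659.001 → 7.87 × 10^4 mg (3 s.f., last digit at the 10^2 place).
5.85 × 0.58 = 3.393 → 3.4 mg (2 s.f., last digit at the 10^-1 place).
Difference: 78655.608 mg; keep the coarser place, 10^2.
Result: 7.87 × 10^4 mg.

7.87 × 10^4 mg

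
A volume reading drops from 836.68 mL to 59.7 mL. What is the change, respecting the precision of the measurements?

777.0 mL

836.68 mL − 59.7 mL = 776.98 mL.
Addition/subtraction keeps the fewest decimal places: 836.68 → 2 decimal places, 59.7 → 1 decimal place; limit is 1.
Rounded to 1 decimal place: 777.0 mL.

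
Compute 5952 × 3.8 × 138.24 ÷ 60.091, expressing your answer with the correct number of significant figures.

5952 × 3.8 × 138.24 ÷ 60.091 = 52032.0351467…
Multiplication/division keeps the fewest significant figures: 5952 → 4 s.f., 3.8 → 2 s.f., 138.24 → 5 s.f., 60.091 → 5 s.f.; limit is 2.
Rounded to 2 significant figures: 5.2 × 10⁴.

5.2 × 10⁴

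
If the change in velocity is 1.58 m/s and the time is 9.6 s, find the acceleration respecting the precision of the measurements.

0.16 m/s²

acceleration = 1.58 m/s ÷ 9.6 s = 0.164583333333… m/s².
1.58 has 3 significant figures; 9.6 has 2.
Division/multiplication keeps the fewest: 2 significant figures.
Rounded: 0.16 m/s².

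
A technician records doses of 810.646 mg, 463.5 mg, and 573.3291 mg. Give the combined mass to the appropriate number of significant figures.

1847.5 mg

810.646 mg + 463.5 mg + 573.3291 mg = 1847.4751 mg.
Addition/subtraction keeps the fewest decimal places: 810.646 → 3 decimal places, 463.5 → 1 decimal place, 573.3291 → 4 decimal places; limit is 1.
Rounded to 1 decimal place: 1847.5 mg.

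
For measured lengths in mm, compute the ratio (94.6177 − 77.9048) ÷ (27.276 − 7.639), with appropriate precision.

0.85109

94.6177 − 77.9048 = 16.7129, limited to 4 d.p. → 6 s.f.; 27.276 − 7.639 = 19.637, limited to 3 d.p. → 5 s.f.
Carrying full precision, 16.7129 ÷ 19.637 = 0.851092325712…; keep min(6, 5) = 5 s.f.
Rounded to 5 significant figures: 0.85109.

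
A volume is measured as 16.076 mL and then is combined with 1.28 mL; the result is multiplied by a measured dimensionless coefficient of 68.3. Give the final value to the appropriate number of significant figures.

16.076 mL + 1.28 mL = 17.356 mL; the sum is limited to 2 decimal places (4 s.f.).
Carrying full precision, 17.356 × 68.3 = 1185.4148 mL; 68.3 has 3 s.f., so the result keeps min(4, 3) = 3 s.f.
Rounded to 3 significant figures: 1.19 × 10³ mL.

1.19 × 10³ mL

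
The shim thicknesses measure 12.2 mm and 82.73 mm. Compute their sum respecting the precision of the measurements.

94.9 mm

12.2 mm + 82.73 mm = 94.93 mm.
Addition/subtraction keeps the fewest decimal places: 12.2 → 1 decimal place, 82.73 → 2 decimal places; limit is 1.
Rounded to 1 decimal place: 94.9 mm.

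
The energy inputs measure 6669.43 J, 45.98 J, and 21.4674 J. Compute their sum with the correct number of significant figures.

6736.88 J

6669.43 J + 45.98 J + 21.4674 J = 6736.8774 J.
Addition/subtraction keeps the fewest decimal places: 6669.43 → 2 decimal places, 45.98 → 2 decimal places, 21.4674 → 4 decimal places; limit is 2.
Rounded to 2 decimal places: 6736.88 J.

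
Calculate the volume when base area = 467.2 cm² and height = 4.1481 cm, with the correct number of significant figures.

volume = 467.2 cm² × 4.1481 cm = 1937.99232 cm³.
467.2 has 4 significant figures; 4.1481 has 5.
Division/multiplication keeps the fewest: 4 significant figures.
Rounded: 1.938 × 10^3 cm³.

1.938 × 10^3 cm³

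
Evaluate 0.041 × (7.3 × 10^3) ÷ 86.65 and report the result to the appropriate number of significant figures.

3.5

0.041 × (7.3 × 10^3) ÷ 86.65 = 3.45412579342…
Multiplication/division keeps the fewest significant figures: 0.041 → 2 s.f., 7.3 × 10^3 → 2 s.f., 86.65 → 4 s.f.; limit is 2.
Rounded to 2 significant figures: 3.5.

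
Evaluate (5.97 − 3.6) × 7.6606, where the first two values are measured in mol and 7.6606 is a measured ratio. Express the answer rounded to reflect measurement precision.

5.97 mol − 3.6 mol = 2.37 mol; the difference is limited to 1 decimal place (2 s.f.).
Carrying full precision, 2.37 × 7.6606 = 18.155622 mol; 7.6606 has 5 s.f., so the result keeps min(2, 5) = 2 s.f.
Rounded to 2 significant figures: 18 mol.

18 mol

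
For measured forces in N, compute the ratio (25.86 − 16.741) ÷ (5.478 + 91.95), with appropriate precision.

25.86 − 16.741 = 9.119, limited to 2 d.p. → 3 s.f.; 5.478 + 91.95 = 97.428, limited to 2 d.p. → 4 s.f.
Carrying full precision, 9.119 ÷ 97.428 = 0.0935973231515…; keep min(3, 4) = 3 s.f.
Rounded to 3 significant figures: 0.0936.

0.0936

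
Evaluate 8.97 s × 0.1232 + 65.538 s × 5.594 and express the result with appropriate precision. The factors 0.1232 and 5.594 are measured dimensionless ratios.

367.7 s

8.97 × 0.1232 = 1.105104 → 1.11 s (3 s.f., last digit at the 10^-2 place).
65.538 × 5.594 = 366.619572 → 366.6 s (4 s.f., last digit at the 10^-1 place).
Sum: 367.724676 s; keep the coarser place, 10^-1.
Result: 367.7 s.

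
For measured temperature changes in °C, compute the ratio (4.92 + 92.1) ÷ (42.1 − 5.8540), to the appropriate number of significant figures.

4.92 + 92.1 = 97.02, limited to 1 d.p. → 3 s.f.; 42.1 − 5.8540 = 36.2460, limited to 1 d.p. → 3 s.f.
Carrying full precision, 97.02 ÷ 36.2460 = 2.67670915411…; keep min(3, 3) = 3 s.f.
Rounded to 3 significant figures: 2.68.

2.68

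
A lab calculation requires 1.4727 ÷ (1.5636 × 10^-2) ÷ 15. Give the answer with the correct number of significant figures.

1.4727 ÷ (1.5636 × 10^-2) ÷ 15 = 6.27909951394…
Multiplication/division keeps the fewest significant figures: 1.4727 → 5 s.f., 1.5636 × 10^-2 → 5 s.f., 15 → 2 s.f.; limit is 2.
Rounded to 2 significant figures: 6.3.

6.3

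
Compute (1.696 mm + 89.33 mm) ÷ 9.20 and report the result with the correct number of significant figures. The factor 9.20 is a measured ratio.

9.89 mm

1.696 mm + 89.33 mm = 91.026 mm; the sum is limited to 2 decimal places (4 s.f.).
Carrying full precision, 91.026 ÷ 9.20 = 9.89413043478… mm; 9.20 has 3 s.f., so the result keeps min(4, 3) = 3 s.f.
Rounded to 3 significant figures: 9.89 mm.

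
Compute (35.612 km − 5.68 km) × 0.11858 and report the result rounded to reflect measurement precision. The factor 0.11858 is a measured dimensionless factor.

35.612 km − 5.68 km = 29.932 km; the difference is limited to 2 decimal places (4 s.f.).
Carrying full precision, 29.932 × 0.11858 = 3.54933656 km; 0.11858 has 5 s.f., so the result keeps min(4, 5) = 4 s.f.
Rounded to 4 significant figures: 3.549 km.

3.549 km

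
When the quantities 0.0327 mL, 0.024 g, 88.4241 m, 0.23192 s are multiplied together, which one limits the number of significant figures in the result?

0.0327 mL → 3 s.f.; 0.024 g → 2 s.f.; 88.4241 m → 6 s.f.; 0.23192 s → 5 s.f.
The fewest is 2 significant figures, from 0.024 g.

0.024 g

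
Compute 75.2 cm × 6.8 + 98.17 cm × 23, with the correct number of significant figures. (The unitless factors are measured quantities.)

2.8 × 10³ cm

75.2 × 6.8 = 511.36 → 5.1 × 10² cm (2 s.f., last digit at the 10^1 place).
98.17 × 23 = 2257.91 → 2.3 × 10³ cm (2 s.f., last digit at the 10^2 place).
Sum: 2769.27 cm; keep the coarser place, 10^2.
Result: 2.8 × 10³ cm.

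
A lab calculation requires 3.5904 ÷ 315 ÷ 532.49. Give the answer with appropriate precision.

2.14 × 10⁻⁵

3.5904 ÷ 315 ÷ 532.49 = 0.0000214052756636…
Multiplication/division keeps the fewest significant figures: 3.5904 → 5 s.f., 315 → 3 s.f., 532.49 → 5 s.f.; limit is 3.
Rounded to 3 significant figures: 2.14 × 10⁻⁵.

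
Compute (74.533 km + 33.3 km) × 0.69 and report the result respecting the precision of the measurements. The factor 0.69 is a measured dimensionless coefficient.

74 km

74.533 km + 33.3 km = 107.833 km; the sum is limited to 1 decimal place (4 s.f.).
Carrying full precision, 107.833 × 0.69 = 74.40477 km; 0.69 has 2 s.f., so the result keeps min(4, 2) = 2 s.f.
Rounded to 2 significant figures: 74 km.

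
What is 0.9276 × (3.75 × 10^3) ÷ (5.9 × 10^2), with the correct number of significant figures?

5.9

0.9276 × (3.75 × 10^3) ÷ (5.9 × 10^2) = 5.89576271186…
Multiplication/division keeps the fewest significant figures: 0.9276 → 4 s.f., 3.75 × 10^3 → 3 s.f., 5.9 × 10^2 → 2 s.f.; limit is 2.
Rounded to 2 significant figures: 5.9.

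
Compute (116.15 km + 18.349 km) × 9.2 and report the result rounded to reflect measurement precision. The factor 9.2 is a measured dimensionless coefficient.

1.2 × 10^3 km

116.15 km + 18.349 km = 134.499 km; the sum is limited to 2 decimal places (5 s.f.).
Carrying full precision, 134.499 × 9.2 = 1237.3908 km; 9.2 has 2 s.f., so the result keeps min(5, 2) = 2 s.f.
Rounded to 2 significant figures: 1.2 × 10^3 km.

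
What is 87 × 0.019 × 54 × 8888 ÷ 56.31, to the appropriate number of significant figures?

1.4 × 10⁴

87 × 0.019 × 54 × 8888 ÷ 56.31 = 14089.1610016…
Multiplication/division keeps the fewest significant figures: 87 → 2 s.f., 0.019 → 2 s.f., 54 → 2 s.f., 8888 → 4 s.f., 56.31 → 4 s.f.; limit is 2.
Rounded to 2 significant figures: 1.4 × 10⁴.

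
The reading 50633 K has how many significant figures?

50633: zeros between nonzero digits are significant.

5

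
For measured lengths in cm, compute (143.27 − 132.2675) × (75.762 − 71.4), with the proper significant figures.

48 cm²

143.27 − 132.2675 = 11.0025, limited to 2 d.p. → 4 s.f.; 75.762 − 71.4 = 4.362, limited to 1 d.p. → 2 s.f.
Carrying full precision, 11.0025 × 4.362 = 47.992905; keep min(4, 2) = 2 s.f.
Rounded to 2 significant figures: 48 cm².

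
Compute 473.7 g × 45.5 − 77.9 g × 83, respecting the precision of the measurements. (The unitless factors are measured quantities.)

473.7 × 45.5 = 21553.35 → 2.16 × 10^4 g (3 s.f., last digit at the 10^2 place).
77.9 × 83 = 6465.7 → 6.5 × 10^3 g (2 s.f., last digit at the 10^2 place).
Difference: 15087.65 g; keep the coarser place, 10^2.
Result: 1.51 × 10^4 g.

1.51 × 10^4 g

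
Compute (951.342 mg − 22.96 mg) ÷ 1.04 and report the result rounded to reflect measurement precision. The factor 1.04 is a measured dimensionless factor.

951.342 mg − 22.96 mg = 928.382 mg; the difference is limited to 2 decimal places (5 s.f.).
Carrying full precision, 928.382 ÷ 1.04 = 892.675 mg; 1.04 has 3 s.f., so the result keeps min(5, 3) = 3 s.f.
Rounded to 3 significant figures: 893 mg.

893 mg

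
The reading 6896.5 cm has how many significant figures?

5

6896.5: every digit is nonzero and significant.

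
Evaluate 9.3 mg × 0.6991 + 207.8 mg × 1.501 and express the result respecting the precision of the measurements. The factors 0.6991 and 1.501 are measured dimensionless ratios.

318.4 mg

9.3 × 0.6991 = 6.50163 → 6.5 mg (2 s.f., last digit at the 10^-1 place).
207.8 × 1.501 = 311.9078 → 311.9 mg (4 s.f., last digit at the 10^-1 place).
Sum: 318.40943 mg; keep the coarser place, 10^-1.
Result: 318.4 mg.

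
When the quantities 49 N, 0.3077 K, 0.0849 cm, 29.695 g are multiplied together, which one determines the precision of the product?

49 N → 2 s.f.; 0.3077 K → 4 s.f.; 0.0849 cm → 3 s.f.; 29.695 g → 5 s.f.
The fewest is 2 significant figures, from 49 N.

49 N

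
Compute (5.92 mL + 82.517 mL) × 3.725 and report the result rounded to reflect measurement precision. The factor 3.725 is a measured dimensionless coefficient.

5.92 mL + 82.517 mL = 88.437 mL; the sum is limited to 2 decimal places (4 s.f.).
Carrying full precision, 88.437 × 3.725 = 329.427825 mL; 3.725 has 4 s.f., so the result keeps min(4, 4) = 4 s.f.
Rounded to 4 significant figures: 329.4 mL.

329.4 mL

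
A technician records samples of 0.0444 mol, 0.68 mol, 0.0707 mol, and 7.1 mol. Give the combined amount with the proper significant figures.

7.9 mol

0.0444 mol + 0.68 mol + 0.0707 mol + 7.1 mol = 7.8951 mol.
Addition/subtraction keeps the fewest decimal places: 0.0444 → 4 decimal places, 0.68 → 2 decimal places, 0.0707 → 4 decimal places, 7.1 → 1 decimal place; limit is 1.
Rounded to 1 decimal place: 7.9 mol.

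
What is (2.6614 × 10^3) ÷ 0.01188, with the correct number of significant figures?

2.240 × 10^5

(2.6614 × 10^3) ÷ 0.01188 = 224023.569024…
Multiplication/division keeps the fewest significant figures: 2.6614 × 10^3 → 5 s.f., 0.01188 → 4 s.f.; limit is 4.
Rounded to 4 significant figures: 2.240 × 10^5.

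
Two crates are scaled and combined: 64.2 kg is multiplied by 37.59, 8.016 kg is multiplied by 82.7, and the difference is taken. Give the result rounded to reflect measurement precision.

64.2 × 37.59 = 2413.278 → 2.41 × 10^3 kg (3 s.f., last digit at the 10^1 place).
8.016 × 82.7 = 662.9232 → 663 kg (3 s.f., last digit at the 10^0 place).
Difference: 1750.3548 kg; keep the coarser place, 10^1.
Result: 1.75 × 10^3 kg.

1.75 × 10^3 kg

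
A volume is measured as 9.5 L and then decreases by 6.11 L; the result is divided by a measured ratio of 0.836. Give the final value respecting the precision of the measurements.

4.1 L

9.5 L − 6.11 L = 3.39 L; the difference is limited to 1 decimal place (2 s.f.).
Carrying full precision, 3.39 ÷ 0.836 = 4.05502392344… L; 0.836 has 3 s.f., so the result keeps min(2, 3) = 2 s.f.
Rounded to 2 significant figures: 4.1 L.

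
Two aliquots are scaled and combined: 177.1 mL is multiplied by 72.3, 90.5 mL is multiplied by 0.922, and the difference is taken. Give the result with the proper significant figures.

1.27 × 10⁴ mL

177.1 × 72.3 = 12804.33 → 1.28 × 10⁴ mL (3 s.f., last digit at the 10^2 place).
90.5 × 0.922 = 83.441 → 83.4 mL (3 s.f., last digit at the 10^-1 place).
Difference: 12720.889 mL; keep the coarser place, 10^2.
Result: 1.27 × 10⁴ mL.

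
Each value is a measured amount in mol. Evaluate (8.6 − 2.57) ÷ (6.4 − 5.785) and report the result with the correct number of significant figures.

1 × 10^1

8.6 − 2.57 = 6.03, limited to 1 d.p. → 2 s.f.; 6.4 − 5.785 = 0.615, limited to 1 d.p. → 1 s.f.
Carrying full precision, 6.03 ÷ 0.615 = 9.80487804878…; keep min(2, 1) = 1 s.f.
Rounded to 1 significant figure: 1 × 10^1.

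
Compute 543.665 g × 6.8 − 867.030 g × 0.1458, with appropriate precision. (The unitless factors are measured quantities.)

543.665 × 6.8 = 3696.922 → 3.7 × 10³ g (2 s.f., last digit at the 10^2 place).
867.030 × 0.1458 = 126.412974 → 126.4 g (4 s.f., last digit at the 10^-1 place).
Difference: 3570.509026 g; keep the coarser place, 10^2.
Result: 3.6 × 10³ g.

3.6 × 10³ g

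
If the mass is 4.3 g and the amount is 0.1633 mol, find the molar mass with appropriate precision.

molar mass = 4.3 g ÷ 0.1633 mol = 26.3319044703… g/mol.
4.3 has 2 significant figures; 0.1633 has 4.
Division/multiplication keeps the fewest: 2 significant figures.
Rounded: 26 g/mol.

26 g/mol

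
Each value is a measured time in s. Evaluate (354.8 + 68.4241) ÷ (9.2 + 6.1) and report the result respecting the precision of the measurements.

354.8 + 68.4241 = 423.2241, limited to 1 d.p. → 4 s.f.; 9.2 + 6.1 = 15.3, limited to 1 d.p. → 3 s.f.
Carrying full precision, 423.2241 ÷ 15.3 = 27.6617058824…; keep min(4, 3) = 3 s.f.
Rounded to 3 significant figures: 27.7.

27.7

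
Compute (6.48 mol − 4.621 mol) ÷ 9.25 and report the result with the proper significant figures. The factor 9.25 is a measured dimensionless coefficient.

6.48 mol − 4.621 mol = 1.859 mol; the difference is limited to 2 decimal places (3 s.f.).
Carrying full precision, 1.859 ÷ 9.25 = 0.200972972973… mol; 9.25 has 3 s.f., so the result keeps min(3, 3) = 3 s.f.
Rounded to 3 significant figures: 0.201 mol.

0.201 mol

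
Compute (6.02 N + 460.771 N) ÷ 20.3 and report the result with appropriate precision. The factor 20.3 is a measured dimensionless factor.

23.0 N

6.02 N + 460.771 N = 466.791 N; the sum is limited to 2 decimal places (5 s.f.).
Carrying full precision, 466.791 ÷ 20.3 = 22.9946305419… N; 20.3 has 3 s.f., so the result keeps min(5, 3) = 3 s.f.
Rounded to 3 significant figures: 23.0 N.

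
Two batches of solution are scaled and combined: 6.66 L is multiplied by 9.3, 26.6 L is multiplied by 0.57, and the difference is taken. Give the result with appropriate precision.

6.66 × 9.3 = 61.938 → 62 L (2 s.f., last digit at the 10^0 place).
26.6 × 0.57 = 15.162 → 15 L (2 s.f., last digit at the 10^0 place).
Difference: 46.776 L; keep the coarser place, 10^0.
Result: 47 L.

47 L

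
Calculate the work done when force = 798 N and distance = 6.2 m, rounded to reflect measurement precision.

4.9 × 10³ J

work done = 798 N × 6.2 m = 4947.6 J.
798 has 3 significant figures; 6.2 has 2.
Division/multiplication keeps the fewest: 2 significant figures.
Rounded: 4.9 × 10³ J.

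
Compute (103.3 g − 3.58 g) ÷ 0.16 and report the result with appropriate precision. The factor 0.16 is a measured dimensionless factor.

103.3 g − 3.58 g = 99.72 g; the difference is limited to 1 decimal place (3 s.f.).
Carrying full precision, 99.72 ÷ 0.16 = 623.25 g; 0.16 has 2 s.f., so the result keeps min(3, 2) = 2 s.f.
Rounded to 2 significant figures: 6.2 × 10^2 g.

6.2 × 10^2 g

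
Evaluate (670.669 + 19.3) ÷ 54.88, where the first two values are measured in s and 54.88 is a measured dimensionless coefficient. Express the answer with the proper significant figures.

670.669 s + 19.3 s = 689.969 s; the sum is limited to 1 decimal place (4 s.f.).
Carrying full precision, 689.969 ÷ 54.88 = 12.5723214286… s; 54.88 has 4 s.f., so the result keeps min(4, 4) = 4 s.f.
Rounded to 4 significant figures: 12.57 s.

12.57 s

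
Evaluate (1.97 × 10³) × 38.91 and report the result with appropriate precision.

(1.97 × 10³) × 38.91 = 76652.7
Multiplication/division keeps the fewest significant figures: 1.97 × 10³ → 3 s.f., 38.91 → 4 s.f.; limit is 3.
Rounded to 3 significant figures: 7.67 × 10⁴.

7.67 × 10⁴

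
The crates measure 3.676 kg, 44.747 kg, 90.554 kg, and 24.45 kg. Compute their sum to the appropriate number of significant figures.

163.43 kg

3.676 kg + 44.747 kg + 90.554 kg + 24.45 kg = 163.427 kg.
Addition/subtraction keeps the fewest decimal places: 3.676 → 3 decimal places, 44.747 → 3 decimal places, 90.554 → 3 decimal places, 24.45 → 2 decimal places; limit is 2.
Rounded to 2 decimal places: 163.43 kg.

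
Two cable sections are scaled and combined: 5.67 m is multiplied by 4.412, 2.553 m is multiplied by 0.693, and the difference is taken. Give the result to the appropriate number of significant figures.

5.67 × 4.412 = 25.01604 → 25.0 m (3 s.f., last digit at the 10^-1 place).
2.553 × 0.693 = 1.769229 → 1.77 m (3 s.f., last digit at the 10^-2 place).
Difference: 23.246811 m; keep the coarser place, 10^-1.
Result: 23.2 m.

23.2 m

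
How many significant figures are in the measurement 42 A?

42: every digit is nonzero and significant.

2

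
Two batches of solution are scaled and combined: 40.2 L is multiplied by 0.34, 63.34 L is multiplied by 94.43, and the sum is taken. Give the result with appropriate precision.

40.2 × 0.34 = 13.668 → 14 L (2 s.f., last digit at the 10^0 place).
63.34 × 94.43 = 5981.1962 → 5981 L (4 s.f., last digit at the 10^0 place).
Sum: 5994.8642 L; keep the coarser place, 10^0.
Result: 5995 L.

5995 L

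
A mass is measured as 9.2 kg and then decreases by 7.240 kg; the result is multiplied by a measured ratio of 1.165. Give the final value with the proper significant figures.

9.2 kg − 7.240 kg = 1.960 kg; the difference is limited to 1 decimal place (2 s.f.).
Carrying full precision, 1.960 × 1.165 = 2.2834 kg; 1.165 has 4 s.f., so the result keeps min(2, 4) = 2 s.f.
Rounded to 2 significant figures: 2.3 kg.

2.3 kg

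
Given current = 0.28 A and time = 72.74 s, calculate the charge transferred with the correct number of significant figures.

charge transferred = 0.28 A × 72.74 s = 20.3672 C.
0.28 has 2 significant figures; 72.74 has 4.
Division/multiplication keeps the fewest: 2 significant figures.
Rounded: 20. C.

20. C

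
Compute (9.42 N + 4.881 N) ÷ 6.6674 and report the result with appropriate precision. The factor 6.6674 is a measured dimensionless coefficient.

2.145 N

9.42 N + 4.881 N = 14.301 N; the sum is limited to 2 decimal places (4 s.f.).
Carrying full precision, 14.301 ÷ 6.6674 = 2.14491405945… N; 6.6674 has 5 s.f., so the result keeps min(4, 5) = 4 s.f.
Rounded to 4 significant figures: 2.145 N.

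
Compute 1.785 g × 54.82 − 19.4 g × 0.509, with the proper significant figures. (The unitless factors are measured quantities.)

87.98 g

1.785 × 54.82 = 97.8537 → 97.85 g (4 s.f., last digit at the 10^-2 place).
19.4 × 0.509 = 9.8746 → 9.87 g (3 s.f., last digit at the 10^-2 place).
Difference: 87.9791 g; keep the coarser place, 10^-2.
Result: 87.98 g.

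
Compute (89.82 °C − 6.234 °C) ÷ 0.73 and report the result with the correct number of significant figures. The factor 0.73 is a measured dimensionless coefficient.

1.1 × 10^2 °C

89.82 °C − 6.234 °C = 83.586 °C; the difference is limited to 2 decimal places (4 s.f.).
Carrying full precision, 83.586 ÷ 0.73 = 114.501369863… °C; 0.73 has 2 s.f., so the result keeps min(4, 2) = 2 s.f.
Rounded to 2 significant figures: 1.1 × 10^2 °C.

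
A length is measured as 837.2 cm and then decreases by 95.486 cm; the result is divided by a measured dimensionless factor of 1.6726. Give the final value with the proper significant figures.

443.4 cm

837.2 cm − 95.486 cm = 741.714 cm; the difference is limited to 1 decimal place (4 s.f.).
Carrying full precision, 741.714 ÷ 1.6726 = 443.449719… cm; 1.6726 has 5 s.f., so the result keeps min(4, 5) = 4 s.f.
Rounded to 4 significant figures: 443.4 cm.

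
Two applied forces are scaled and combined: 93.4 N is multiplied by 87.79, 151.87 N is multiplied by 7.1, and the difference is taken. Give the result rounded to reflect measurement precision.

93.4 × 87.79 = 8199.586 → 8.20 × 10³ N (3 s.f., last digit at the 10^1 place).
151.87 × 7.1 = 1078.277 → 1.1 × 10³ N (2 s.f., last digit at the 10^2 place).
Difference: 7121.309 N; keep the coarser place, 10^2.
Result: 7.1 × 10³ N.

7.1 × 10³ N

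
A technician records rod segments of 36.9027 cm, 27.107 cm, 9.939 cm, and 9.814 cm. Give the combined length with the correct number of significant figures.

83.763 cm

36.9027 cm + 27.107 cm + 9.939 cm + 9.814 cm = 83.7627 cm.
Addition/subtraction keeps the fewest decimal places: 36.9027 → 4 decimal places, 27.107 → 3 decimal places, 9.939 → 3 decimal places, 9.814 → 3 decimal places; limit is 3.
Rounded to 3 decimal places: 83.763 cm.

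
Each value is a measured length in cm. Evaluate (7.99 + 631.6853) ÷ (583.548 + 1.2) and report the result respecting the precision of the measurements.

7.99 + 631.6853 = 639.6753, limited to 2 d.p. → 5 s.f.; 583.548 + 1.2 = 584.748, limited to 1 d.p. → 4 s.f.
Carrying full precision, 639.6753 ÷ 584.748 = 1.09393328408…; keep min(5, 4) = 4 s.f.
Rounded to 4 significant figures: 1.094.

1.094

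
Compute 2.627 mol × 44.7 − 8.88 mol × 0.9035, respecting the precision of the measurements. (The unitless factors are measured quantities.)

109 mol

2.627 × 44.7 = 117.4269 → 117 mol (3 s.f., last digit at the 10^0 place).
8.88 × 0.9035 = 8.02308 → 8.02 mol (3 s.f., last digit at the 10^-2 place).
Difference: 109.40382 mol; keep the coarser place, 10^0.
Result: 109 mol.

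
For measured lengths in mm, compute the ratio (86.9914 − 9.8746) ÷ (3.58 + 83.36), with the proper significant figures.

86.9914 − 9.8746 = 77.1168, limited to 4 d.p. → 6 s.f.; 3.58 + 83.36 = 86.94, limited to 2 d.p. → 4 s.f.
Carrying full precision, 77.1168 ÷ 86.94 = 0.887011732229…; keep min(6, 4) = 4 s.f.
Rounded to 4 significant figures: 0.8870.

0.8870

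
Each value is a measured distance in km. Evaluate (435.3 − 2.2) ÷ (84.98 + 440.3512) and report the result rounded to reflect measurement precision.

0.8244

435.3 − 2.2 = 433.1, limited to 1 d.p. → 4 s.f.; 84.98 + 440.3512 = 525.3312, limited to 2 d.p. → 5 s.f.
Carrying full precision, 433.1 ÷ 525.3312 = 0.824432281959…; keep min(4, 5) = 4 s.f.
Rounded to 4 significant figures: 0.8244.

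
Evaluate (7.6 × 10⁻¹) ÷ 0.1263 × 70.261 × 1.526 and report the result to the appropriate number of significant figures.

(7.6 × 10⁻¹) ÷ 0.1263 × 70.261 × 1.526 = 645.1773346…
Multiplication/division keeps the fewest significant figures: 7.6 × 10⁻¹ → 2 s.f., 0.1263 → 4 s.f., 70.261 → 5 s.f., 1.526 → 4 s.f.; limit is 2.
Rounded to 2 significant figures: 6.5 × 10².

6.5 × 10²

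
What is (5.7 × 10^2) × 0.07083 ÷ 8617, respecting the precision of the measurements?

0.0047

(5.7 × 10^2) × 0.07083 ÷ 8617 = 0.00468528490194…
Multiplication/division keeps the fewest significant figures: 5.7 × 10^2 → 2 s.f., 0.07083 → 4 s.f., 8617 → 4 s.f.; limit is 2.
Rounded to 2 significant figures: 0.0047.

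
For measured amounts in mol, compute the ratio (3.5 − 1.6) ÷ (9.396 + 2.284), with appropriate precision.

0.16

3.5 − 1.6 = 1.9, limited to 1 d.p. → 2 s.f.; 9.396 + 2.284 = 11.680, limited to 3 d.p. → 5 s.f.
Carrying full precision, 1.9 ÷ 11.680 = 0.162671232877…; keep min(2, 5) = 2 s.f.
Rounded to 2 significant figures: 0.16.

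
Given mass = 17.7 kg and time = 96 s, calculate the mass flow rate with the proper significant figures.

0.18 kg/s

mass flow rate = 17.7 kg ÷ 96 s = 0.184375 kg/s.
17.7 has 3 significant figures; 96 has 2.
Division/multiplication keeps the fewest: 2 significant figures.
Rounded: 0.18 kg/s.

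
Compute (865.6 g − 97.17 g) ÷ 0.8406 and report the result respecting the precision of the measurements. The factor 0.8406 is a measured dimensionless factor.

9.141 × 10^2 g

865.6 g − 97.17 g = 768.43 g; the difference is limited to 1 decimal place (4 s.f.).
Carrying full precision, 768.43 ÷ 0.8406 = 914.144658577… g; 0.8406 has 4 s.f., so the result keeps min(4, 4) = 4 s.f.
Rounded to 4 significant figures: 9.141 × 10^2 g.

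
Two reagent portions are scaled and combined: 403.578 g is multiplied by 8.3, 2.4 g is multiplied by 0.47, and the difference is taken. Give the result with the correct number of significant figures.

403.578 × 8.3 = 3349.6974 → 3.3 × 10^3 g (2 s.f., last digit at the 10^2 place).
2.4 × 0.47 = 1.128 → 1.1 g (2 s.f., last digit at the 10^-1 place).
Difference: 3348.5694 g; keep the coarser place, 10^2.
Result: 3.3 × 10^3 g.

3.3 × 10^3 g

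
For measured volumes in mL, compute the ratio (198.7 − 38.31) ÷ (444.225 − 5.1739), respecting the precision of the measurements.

0.3653

198.7 − 38.31 = 160.39, limited to 1 d.p. → 4 s.f.; 444.225 − 5.1739 = 439.0511, limited to 3 d.p. → 6 s.f.
Carrying full precision, 160.39 ÷ 439.0511 = 0.36531055269…; keep min(4, 6) = 4 s.f.
Rounded to 4 significant figures: 0.3653.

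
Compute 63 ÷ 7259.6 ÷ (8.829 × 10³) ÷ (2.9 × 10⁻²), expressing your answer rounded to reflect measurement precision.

63 ÷ 7259.6 ÷ (8.829 × 10³) ÷ (2.9 × 10⁻²) = 0.0000338936501817…
Multiplication/division keeps the fewest significant figures: 63 → 2 s.f., 7259.6 → 5 s.f., 8.829 × 10³ → 4 s.f., 2.9 × 10⁻² → 2 s.f.; limit is 2.
Rounded to 2 significant figures: 3.4 × 10⁻⁵.

3.4 × 10⁻⁵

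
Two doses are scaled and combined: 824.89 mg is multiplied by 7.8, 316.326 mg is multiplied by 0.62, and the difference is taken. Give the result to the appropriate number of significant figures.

6.2 × 10^3 mg

824.89 × 7.8 = 6434.142 → 6.4 × 10^3 mg (2 s.f., last digit at the 10^2 place).
316.326 × 0.62 = 196.12212 → 2.0 × 10^2 mg (2 s.f., last digit at the 10^1 place).
Difference: 6238.01988 mg; keep the coarser place, 10^2.
Result: 6.2 × 10^3 mg.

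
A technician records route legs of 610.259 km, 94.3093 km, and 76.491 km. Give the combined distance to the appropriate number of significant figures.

610.259 km + 94.3093 km + 76.491 km = 781.0593 km.
Addition/subtraction keeps the fewest decimal places: 610.259 → 3 decimal places, 94.3093 → 4 decimal places, 76.491 → 3 decimal places; limit is 3.
Rounded to 3 decimal places: 781.059 km.

781.059 km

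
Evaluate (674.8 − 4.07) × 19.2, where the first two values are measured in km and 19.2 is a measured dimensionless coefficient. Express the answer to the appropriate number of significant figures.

674.8 km − 4.07 km = 670.73 km; the difference is limited to 1 decimal place (4 s.f.).
Carrying full precision, 670.73 × 19.2 = 12878.016 km; 19.2 has 3 s.f., so the result keeps min(4, 3) = 3 s.f.
Rounded to 3 significant figures: 1.29 × 10⁴ km.

1.29 × 10⁴ km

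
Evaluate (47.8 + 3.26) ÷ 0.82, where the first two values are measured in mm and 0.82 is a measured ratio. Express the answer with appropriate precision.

47.8 mm + 3.26 mm = 51.06 mm; the sum is limited to 1 decimal place (3 s.f.).
Carrying full precision, 51.06 ÷ 0.82 = 62.2682926829… mm; 0.82 has 2 s.f., so the result keeps min(3, 2) = 2 s.f.
Rounded to 2 significant figures: 62 mm.

62 mm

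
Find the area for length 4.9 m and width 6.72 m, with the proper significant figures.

area = 4.9 m × 6.72 m = 32.928 m².
4.9 has 2 significant figures; 6.72 has 3.
Division/multiplication keeps the fewest: 2 significant figures.
Rounded: 33 m².

33 m²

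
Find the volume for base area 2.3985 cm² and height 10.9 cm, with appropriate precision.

volume = 2.3985 cm² × 10.9 cm = 26.14365 cm³.
2.3985 has 5 significant figures; 10.9 has 3.
Division/multiplication keeps the fewest: 3 significant figures.
Rounded: 26.1 cm³.

26.1 cm³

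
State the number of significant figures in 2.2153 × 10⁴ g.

5

2.2153 × 10⁴: in scientific notation every digit of the coefficient is significant.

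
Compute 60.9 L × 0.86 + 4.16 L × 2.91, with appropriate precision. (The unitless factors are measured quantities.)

60.9 × 0.86 = 52.374 → 52 L (2 s.f., last digit at the 10^0 place).
4.16 × 2.91 = 12.1056 → 12.1 L (3 s.f., last digit at the 10^-1 place).
Sum: 64.4796 L; keep the coarser place, 10^0.
Result: 64 L.

64 L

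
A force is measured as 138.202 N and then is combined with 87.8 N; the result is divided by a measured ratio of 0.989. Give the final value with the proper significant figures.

138.202 N + 87.8 N = 226.002 N; the sum is limited to 1 decimal place (4 s.f.).
Carrying full precision, 226.002 ÷ 0.989 = 228.515672396… N; 0.989 has 3 s.f., so the result keeps min(4, 3) = 3 s.f.
Rounded to 3 significant figures: 229 N.

229 N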